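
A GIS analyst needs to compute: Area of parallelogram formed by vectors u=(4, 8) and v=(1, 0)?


|u x v| = |4*0 - 8*1|
= |0 - 8| = 8

8


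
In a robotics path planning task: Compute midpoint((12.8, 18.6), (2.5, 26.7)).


M = ((12.8+2.5)/2, (18.6+26.7)/2)
= (7.65, 22.65)

(7.65, 22.65)


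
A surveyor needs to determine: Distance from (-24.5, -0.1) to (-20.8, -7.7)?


dx=3.7, dy=-7.6
d^2 = 3.7^2 + (-7.6)^2 = 71.45
d = sqrt(71.45) = 8.4528

8.4528


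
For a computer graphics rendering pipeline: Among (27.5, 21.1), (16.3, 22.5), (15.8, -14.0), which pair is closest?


d(P0,P1) = 11.2872, d(P0,P2) = 36.9986, d(P1,P2) = 36.5034
Closest: P0 and P1

Closest pair: (27.5, 21.1) and (16.3, 22.5), distance = 11.2872


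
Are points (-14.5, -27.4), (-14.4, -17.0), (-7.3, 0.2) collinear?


Cross product: ((-14.4)-(-14.5))*(0.2-(-27.4)) - ((-17)-(-27.4))*((-7.3)-(-14.5))
= -72.12

No, not collinear


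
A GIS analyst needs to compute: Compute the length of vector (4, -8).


|u| = sqrt(4^2 + (-8)^2) = sqrt(80) = 8.9443

8.9443


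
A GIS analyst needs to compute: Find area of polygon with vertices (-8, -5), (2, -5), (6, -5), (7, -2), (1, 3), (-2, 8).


Shoelace sum: ((-8)*(-5) - 2*(-5)) + (2*(-5) - 6*(-5)) + (6*(-2) - 7*(-5)) + (7*3 - 1*(-2)) + (1*8 - (-2)*3) + ((-2)*(-5) - (-8)*8)
= 204
Area = |204|/2 = 102

102


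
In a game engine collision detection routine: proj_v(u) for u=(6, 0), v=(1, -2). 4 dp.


u.v = 6, |v| = sqrt(5) = 2.2361
Scalar projection = u.v / |v| = 6 / sqrt(5) = 2.6833

2.6833


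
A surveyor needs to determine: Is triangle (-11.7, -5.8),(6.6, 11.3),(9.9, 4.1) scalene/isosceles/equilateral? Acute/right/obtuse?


Side lengths squared: AB^2=627.3, BC^2=62.73, CA^2=564.57
Sorted: [62.73, 564.57, 627.3]
By sides: Scalene, By angles: Right

Scalene, Right


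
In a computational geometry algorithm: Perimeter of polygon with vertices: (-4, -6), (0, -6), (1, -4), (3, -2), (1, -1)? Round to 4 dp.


Sides: (-4, -6)->(0, -6): sqrt(16) = 4, (0, -6)->(1, -4): sqrt(5) = 2.236068, (1, -4)->(3, -2): sqrt(8) = 2.828427, (3, -2)->(1, -1): sqrt(5) = 2.236068, (1, -1)->(-4, -6): sqrt(50) = 7.071068
Sum = 18.371631
Perimeter = 18.3716

18.3716


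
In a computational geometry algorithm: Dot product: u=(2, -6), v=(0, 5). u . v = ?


u . v = u_x*v_x + u_y*v_y = 2*0 + (-6)*5
= 0 + (-30) = -30

-30


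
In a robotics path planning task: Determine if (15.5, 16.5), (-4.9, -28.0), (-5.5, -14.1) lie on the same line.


Cross product: ((-4.9)-15.5)*((-14.1)-16.5) - ((-28)-16.5)*((-5.5)-15.5)
= -310.26

No, not collinear


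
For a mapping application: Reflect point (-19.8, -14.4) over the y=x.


Reflection over y=x: (x,y) -> (y,x)
(-19.8, -14.4) -> (-14.4, -19.8)

(-14.4, -19.8)


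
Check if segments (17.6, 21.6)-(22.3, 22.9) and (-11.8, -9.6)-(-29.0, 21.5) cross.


Cross products: d1=-1450.98, d2=-1619.51, d3=-108.42, d4=60.11
d1*d2 < 0 and d3*d4 < 0? no

No, they don't intersect


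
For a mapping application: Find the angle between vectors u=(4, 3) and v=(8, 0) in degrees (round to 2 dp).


u.v = 32, |u| = sqrt(25) = 5, |v| = sqrt(64) = 8
cos(theta) = u.v/(|u||v|) = 32/sqrt(1600) = 0.8
theta = acos(0.8) = 36.87 degrees

36.87 degrees


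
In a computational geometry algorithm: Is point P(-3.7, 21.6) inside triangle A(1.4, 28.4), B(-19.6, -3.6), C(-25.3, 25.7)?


Cross products: AB x AP = -20.4, BC x BP = -609.51, CA x CP = -167.79
All same sign? yes

Yes, inside


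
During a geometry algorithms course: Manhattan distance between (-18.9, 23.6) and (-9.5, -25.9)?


|(-18.9)-(-9.5)| + |23.6-(-25.9)| = 9.4 + 49.5 = 58.9

58.9


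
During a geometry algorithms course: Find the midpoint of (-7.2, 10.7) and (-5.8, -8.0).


M = (((-7.2)+(-5.8))/2, (10.7+(-8))/2)
= (-6.5, 1.35)

(-6.5, 1.35)


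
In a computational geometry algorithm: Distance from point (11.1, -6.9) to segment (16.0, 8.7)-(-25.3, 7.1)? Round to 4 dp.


Project P onto AB: t = 0.1331 (clamped to [0,1])
Closest point on segment: (10.5039, 8.4871)
Distance: 15.3986

15.3986


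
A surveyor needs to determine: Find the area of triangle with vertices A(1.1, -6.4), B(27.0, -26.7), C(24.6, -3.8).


Area = |x_A(y_B-y_C) + x_B(y_C-y_A) + x_C(y_A-y_B)|/2
= |(-25.19) + 70.2 + 499.38|/2
= 544.39/2 = 272.195

272.195


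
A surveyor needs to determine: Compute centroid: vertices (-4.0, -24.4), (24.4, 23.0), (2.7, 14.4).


Centroid = ((x_A+x_B+x_C)/3, (y_A+y_B+y_C)/3)
= (((-4)+24.4+2.7)/3, ((-24.4)+23+14.4)/3)
= (7.7, 4.3333)

(7.7, 4.3333)


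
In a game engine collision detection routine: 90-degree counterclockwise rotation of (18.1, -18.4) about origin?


90° CCW: (x,y) -> (-y, x)
(18.1,-18.4) -> (18.4, 18.1)

(18.4, 18.1)


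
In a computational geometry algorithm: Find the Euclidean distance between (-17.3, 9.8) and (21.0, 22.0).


dx=38.3, dy=12.2
d^2 = 38.3^2 + 12.2^2 = 1615.73
d = sqrt(1615.73) = 40.1961

40.1961


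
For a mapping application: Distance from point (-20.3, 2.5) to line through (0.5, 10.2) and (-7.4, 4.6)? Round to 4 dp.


|cross product| = 55.65
|line direction| = sqrt(93.77) = 9.6835
Distance = 55.65/sqrt(93.77) = 5.7469

5.7469


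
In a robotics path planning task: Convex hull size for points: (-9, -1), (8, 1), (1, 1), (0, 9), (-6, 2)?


Convex hull vertices (CCW): (-9, -1), (8, 1), (0, 9)
Count = 3

3


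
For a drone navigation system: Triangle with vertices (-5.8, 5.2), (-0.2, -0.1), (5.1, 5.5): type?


Side lengths squared: AB^2=59.45, BC^2=59.45, CA^2=118.9
Sorted: [59.45, 59.45, 118.9]
By sides: Isosceles, By angles: Right

Isosceles, Right


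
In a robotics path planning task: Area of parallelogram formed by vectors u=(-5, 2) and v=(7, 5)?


|u x v| = |(-5)*5 - 2*7|
= |(-25) - 14| = 39

39


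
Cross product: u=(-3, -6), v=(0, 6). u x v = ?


u x v = u_x*v_y - u_y*v_x = (-3)*6 - (-6)*0
= (-18) - 0 = -18

-18


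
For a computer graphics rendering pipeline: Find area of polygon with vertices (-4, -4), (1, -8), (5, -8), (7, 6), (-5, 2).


Shoelace sum: ((-4)*(-8) - 1*(-4)) + (1*(-8) - 5*(-8)) + (5*6 - 7*(-8)) + (7*2 - (-5)*6) + ((-5)*(-4) - (-4)*2)
= 226
Area = |226|/2 = 113

113


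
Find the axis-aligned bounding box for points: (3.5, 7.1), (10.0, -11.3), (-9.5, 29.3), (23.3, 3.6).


x range: [-9.5, 23.3]
y range: [-11.3, 29.3]
Bounding box: (-9.5,-11.3) to (23.3,29.3)

(-9.5,-11.3) to (23.3,29.3)


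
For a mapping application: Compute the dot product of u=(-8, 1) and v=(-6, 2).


u . v = u_x*v_x + u_y*v_y = (-8)*(-6) + 1*2
= 48 + 2 = 50

50


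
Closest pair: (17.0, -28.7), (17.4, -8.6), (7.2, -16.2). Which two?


d(P0,P1) = 20.104, d(P0,P2) = 15.8836, d(P1,P2) = 12.7201
Closest: P1 and P2

Closest pair: (17.4, -8.6) and (7.2, -16.2), distance = 12.7201


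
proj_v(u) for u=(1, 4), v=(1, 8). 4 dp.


u.v = 33, |v| = sqrt(65) = 8.0623
Scalar projection = u.v / |v| = 33 / sqrt(65) = 4.0931

4.0931


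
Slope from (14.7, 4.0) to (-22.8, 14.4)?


slope = (y2-y1)/(x2-x1) = (14.4-4)/((-22.8)-14.7) = 10.4/(-37.5) = -0.2773

-0.2773


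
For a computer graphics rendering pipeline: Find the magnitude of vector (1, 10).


|u| = sqrt(1^2 + 10^2) = sqrt(101) = 10.0499

10.0499


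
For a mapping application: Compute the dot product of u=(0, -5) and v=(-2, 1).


u . v = u_x*v_x + u_y*v_y = 0*(-2) + (-5)*1
= 0 + (-5) = -5

-5


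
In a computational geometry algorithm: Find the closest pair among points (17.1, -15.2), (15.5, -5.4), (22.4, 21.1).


d(P0,P1) = 9.9298, d(P0,P2) = 36.6849, d(P1,P2) = 27.3836
Closest: P0 and P1

Closest pair: (17.1, -15.2) and (15.5, -5.4), distance = 9.9298


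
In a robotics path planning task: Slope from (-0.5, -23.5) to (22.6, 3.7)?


slope = (y2-y1)/(x2-x1) = (3.7-(-23.5))/(22.6-(-0.5)) = 27.2/23.1 = 1.1775

1.1775


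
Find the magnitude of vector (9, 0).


|u| = sqrt(9^2 + 0^2) = sqrt(81) = 9

9


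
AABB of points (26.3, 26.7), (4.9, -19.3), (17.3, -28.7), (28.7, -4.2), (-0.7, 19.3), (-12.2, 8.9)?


x range: [-12.2, 28.7]
y range: [-28.7, 26.7]
Bounding box: (-12.2,-28.7) to (28.7,26.7)

(-12.2,-28.7) to (28.7,26.7)


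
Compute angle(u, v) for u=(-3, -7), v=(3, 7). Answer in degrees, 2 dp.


u.v = -58, |u| = sqrt(58) = 7.6158, |v| = sqrt(58) = 7.6158
cos(theta) = u.v/(|u||v|) = -58/sqrt(3364) = -1
theta = acos(-1) = 180 degrees

180 degrees


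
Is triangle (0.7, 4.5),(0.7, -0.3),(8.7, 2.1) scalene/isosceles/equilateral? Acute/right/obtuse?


Side lengths squared: AB^2=23.04, BC^2=69.76, CA^2=69.76
Sorted: [23.04, 69.76, 69.76]
By sides: Isosceles, By angles: Acute

Isosceles, Acute


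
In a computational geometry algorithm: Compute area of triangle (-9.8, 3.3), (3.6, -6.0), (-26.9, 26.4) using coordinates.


Area = |x_A(y_B-y_C) + x_B(y_C-y_A) + x_C(y_A-y_B)|/2
= |317.52 + 83.16 + (-250.17)|/2
= 150.51/2 = 75.255

75.255


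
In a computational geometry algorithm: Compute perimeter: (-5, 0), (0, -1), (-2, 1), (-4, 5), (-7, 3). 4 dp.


Sides: (-5, 0)->(0, -1): sqrt(26) = 5.09902, (0, -1)->(-2, 1): sqrt(8) = 2.828427, (-2, 1)->(-4, 5): sqrt(20) = 4.472136, (-4, 5)->(-7, 3): sqrt(13) = 3.605551, (-7, 3)->(-5, 0): sqrt(13) = 3.605551
Sum = 19.610685
Perimeter = 19.6107

19.6107


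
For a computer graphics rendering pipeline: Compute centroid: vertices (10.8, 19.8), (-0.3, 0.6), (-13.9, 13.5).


Centroid = ((x_A+x_B+x_C)/3, (y_A+y_B+y_C)/3)
= ((10.8+(-0.3)+(-13.9))/3, (19.8+0.6+13.5)/3)
= (-1.1333, 11.3)

(-1.1333, 11.3)


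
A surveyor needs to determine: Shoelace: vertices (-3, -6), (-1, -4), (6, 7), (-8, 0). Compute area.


Shoelace sum: ((-3)*(-4) - (-1)*(-6)) + ((-1)*7 - 6*(-4)) + (6*0 - (-8)*7) + ((-8)*(-6) - (-3)*0)
= 127
Area = |127|/2 = 63.5

63.5


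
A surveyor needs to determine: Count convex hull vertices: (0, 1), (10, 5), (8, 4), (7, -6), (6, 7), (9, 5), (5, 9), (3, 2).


Convex hull vertices (CCW): (0, 1), (7, -6), (10, 5), (5, 9)
Count = 4

4


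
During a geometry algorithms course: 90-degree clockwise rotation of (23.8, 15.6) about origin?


90° CW: (x,y) -> (y, -x)
(23.8,15.6) -> (15.6, -23.8)

(15.6, -23.8)


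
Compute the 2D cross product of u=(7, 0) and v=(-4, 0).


u x v = u_x*v_y - u_y*v_x = 7*0 - 0*(-4)
= 0 - 0 = 0

0


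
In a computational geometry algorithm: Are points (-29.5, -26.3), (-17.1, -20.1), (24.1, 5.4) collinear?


Cross product: ((-17.1)-(-29.5))*(5.4-(-26.3)) - ((-20.1)-(-26.3))*(24.1-(-29.5))
= 60.76

No, not collinear


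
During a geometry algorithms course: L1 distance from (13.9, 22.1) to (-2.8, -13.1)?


|13.9-(-2.8)| + |22.1-(-13.1)| = 16.7 + 35.2 = 51.9

51.9


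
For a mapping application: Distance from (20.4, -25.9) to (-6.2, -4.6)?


dx=-26.6, dy=21.3
d^2 = (-26.6)^2 + 21.3^2 = 1161.25
d = sqrt(1161.25) = 34.0771

34.0771


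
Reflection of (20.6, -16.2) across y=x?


Reflection over y=x: (x,y) -> (y,x)
(20.6, -16.2) -> (-16.2, 20.6)

(-16.2, 20.6)


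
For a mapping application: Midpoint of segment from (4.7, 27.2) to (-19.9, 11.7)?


M = ((4.7+(-19.9))/2, (27.2+11.7)/2)
= (-7.6, 19.45)

(-7.6, 19.45)


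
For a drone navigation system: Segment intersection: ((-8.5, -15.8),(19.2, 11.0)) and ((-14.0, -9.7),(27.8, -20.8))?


Cross products: d1=-193.93, d2=1233.78, d3=316.37, d4=-1111.34
d1*d2 < 0 and d3*d4 < 0? yes

Yes, they intersect


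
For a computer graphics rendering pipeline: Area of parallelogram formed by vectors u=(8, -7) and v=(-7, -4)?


|u x v| = |8*(-4) - (-7)*(-7)|
= |(-32) - 49| = 81

81


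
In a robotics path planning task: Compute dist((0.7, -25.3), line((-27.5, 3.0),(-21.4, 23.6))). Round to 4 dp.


|cross product| = 753.55
|line direction| = sqrt(461.57) = 21.4842
Distance = 753.55/sqrt(461.57) = 35.0746

35.0746


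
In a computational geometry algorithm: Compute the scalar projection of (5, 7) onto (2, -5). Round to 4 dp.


u.v = -25, |v| = sqrt(29) = 5.3852
Scalar projection = u.v / |v| = -25 / sqrt(29) = -4.6424

-4.6424


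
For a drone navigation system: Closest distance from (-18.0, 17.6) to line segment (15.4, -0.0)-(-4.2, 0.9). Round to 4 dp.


Project P onto AB: t = 1 (clamped to [0,1])
Closest point on segment: (-4.2, 0.9)
Distance: 21.664

21.664


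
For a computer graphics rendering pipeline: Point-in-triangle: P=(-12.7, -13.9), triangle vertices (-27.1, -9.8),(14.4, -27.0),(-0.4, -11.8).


Cross products: AB x AP = 77.53, BC x BP = 218.04, CA x CP = 80.67
All same sign? yes

Yes, inside


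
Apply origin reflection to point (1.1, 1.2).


Reflection over origin: (x,y) -> (-x,-y)
(1.1, 1.2) -> (-1.1, -1.2)

(-1.1, -1.2)


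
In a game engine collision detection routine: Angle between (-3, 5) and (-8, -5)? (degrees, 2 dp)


u.v = -1, |u| = sqrt(34) = 5.831, |v| = sqrt(89) = 9.434
cos(theta) = u.v/(|u||v|) = -1/sqrt(3026) = -0.018179
theta = acos(-0.018179) = 91.04 degrees

91.04 degrees


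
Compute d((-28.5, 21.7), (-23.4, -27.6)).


dx=5.1, dy=-49.3
d^2 = 5.1^2 + (-49.3)^2 = 2456.5
d = sqrt(2456.5) = 49.5631

49.5631


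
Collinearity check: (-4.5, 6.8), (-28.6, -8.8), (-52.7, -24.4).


Cross product: ((-28.6)-(-4.5))*((-24.4)-6.8) - ((-8.8)-6.8)*((-52.7)-(-4.5))
= 0

Yes, collinear


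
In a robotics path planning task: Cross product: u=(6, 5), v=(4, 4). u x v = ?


u x v = u_x*v_y - u_y*v_x = 6*4 - 5*4
= 24 - 20 = 4

4


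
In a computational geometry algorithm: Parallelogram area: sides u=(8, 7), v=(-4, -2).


|u x v| = |8*(-2) - 7*(-4)|
= |(-16) - (-28)| = 12

12


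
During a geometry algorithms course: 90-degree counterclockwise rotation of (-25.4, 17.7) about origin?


90° CCW: (x,y) -> (-y, x)
(-25.4,17.7) -> (-17.7, -25.4)

(-17.7, -25.4)


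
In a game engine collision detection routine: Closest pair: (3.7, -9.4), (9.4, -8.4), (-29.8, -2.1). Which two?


d(P0,P1) = 5.7871, d(P0,P2) = 34.2861, d(P1,P2) = 39.703
Closest: P0 and P1

Closest pair: (3.7, -9.4) and (9.4, -8.4), distance = 5.7871


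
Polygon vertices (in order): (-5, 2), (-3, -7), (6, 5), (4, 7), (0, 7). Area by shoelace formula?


Shoelace sum: ((-5)*(-7) - (-3)*2) + ((-3)*5 - 6*(-7)) + (6*7 - 4*5) + (4*7 - 0*7) + (0*2 - (-5)*7)
= 153
Area = |153|/2 = 76.5

76.5


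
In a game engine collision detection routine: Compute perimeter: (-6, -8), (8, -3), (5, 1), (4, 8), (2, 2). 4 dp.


Sides: (-6, -8)->(8, -3): sqrt(221) = 14.866069, (8, -3)->(5, 1): sqrt(25) = 5, (5, 1)->(4, 8): sqrt(50) = 7.071068, (4, 8)->(2, 2): sqrt(40) = 6.324555, (2, 2)->(-6, -8): sqrt(164) = 12.806248
Sum = 46.06794
Perimeter = 46.0679

46.0679


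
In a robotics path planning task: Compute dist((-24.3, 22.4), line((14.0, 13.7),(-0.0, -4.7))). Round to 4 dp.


|cross product| = 826.52
|line direction| = sqrt(534.56) = 23.1206
Distance = 826.52/sqrt(534.56) = 35.7483

35.7483


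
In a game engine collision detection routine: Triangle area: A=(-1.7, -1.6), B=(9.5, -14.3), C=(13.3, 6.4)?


Area = |x_A(y_B-y_C) + x_B(y_C-y_A) + x_C(y_A-y_B)|/2
= |35.19 + 76 + 168.91|/2
= 280.1/2 = 140.05

140.05


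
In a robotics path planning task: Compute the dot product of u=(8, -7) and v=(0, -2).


u . v = u_x*v_x + u_y*v_y = 8*0 + (-7)*(-2)
= 0 + 14 = 14

14


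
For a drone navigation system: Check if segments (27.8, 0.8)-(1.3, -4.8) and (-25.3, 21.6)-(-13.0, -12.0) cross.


Cross products: d1=1528.32, d2=569.04, d3=-848.56, d4=110.72
d1*d2 < 0 and d3*d4 < 0? no

No, they don't intersect


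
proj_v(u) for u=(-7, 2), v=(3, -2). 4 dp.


u.v = -25, |v| = sqrt(13) = 3.6056
Scalar projection = u.v / |v| = -25 / sqrt(13) = -6.9338

-6.9338


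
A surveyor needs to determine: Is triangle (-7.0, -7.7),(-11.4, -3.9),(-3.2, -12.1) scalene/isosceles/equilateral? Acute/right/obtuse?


Side lengths squared: AB^2=33.8, BC^2=134.48, CA^2=33.8
Sorted: [33.8, 33.8, 134.48]
By sides: Isosceles, By angles: Obtuse

Isosceles, Obtuse


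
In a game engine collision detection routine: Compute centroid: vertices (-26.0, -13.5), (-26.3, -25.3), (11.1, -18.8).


Centroid = ((x_A+x_B+x_C)/3, (y_A+y_B+y_C)/3)
= (((-26)+(-26.3)+11.1)/3, ((-13.5)+(-25.3)+(-18.8))/3)
= (-13.7333, -19.2)

(-13.7333, -19.2)


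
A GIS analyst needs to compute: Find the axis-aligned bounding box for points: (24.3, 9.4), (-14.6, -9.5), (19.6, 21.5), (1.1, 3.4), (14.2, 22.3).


x range: [-14.6, 24.3]
y range: [-9.5, 22.3]
Bounding box: (-14.6,-9.5) to (24.3,22.3)

(-14.6,-9.5) to (24.3,22.3)


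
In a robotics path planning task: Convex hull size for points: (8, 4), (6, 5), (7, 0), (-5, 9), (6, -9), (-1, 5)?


Convex hull vertices (CCW): (-5, 9), (6, -9), (8, 4), (6, 5)
Count = 4

4


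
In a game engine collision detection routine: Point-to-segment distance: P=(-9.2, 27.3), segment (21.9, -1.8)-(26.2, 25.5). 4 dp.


Project P onto AB: t = 0.865 (clamped to [0,1])
Closest point on segment: (25.6197, 21.8156)
Distance: 35.2489

35.2489


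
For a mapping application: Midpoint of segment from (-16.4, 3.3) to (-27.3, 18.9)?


M = (((-16.4)+(-27.3))/2, (3.3+18.9)/2)
= (-21.85, 11.1)

(-21.85, 11.1)


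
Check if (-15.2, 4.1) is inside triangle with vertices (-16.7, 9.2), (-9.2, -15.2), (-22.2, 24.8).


Cross products: AB x AP = -1.65, BC x BP = -10.9, CA x CP = -4.65
All same sign? yes

Yes, inside


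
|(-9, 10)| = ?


|u| = sqrt((-9)^2 + 10^2) = sqrt(181) = 13.4536

13.4536


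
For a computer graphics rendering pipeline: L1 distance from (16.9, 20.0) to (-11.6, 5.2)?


|16.9-(-11.6)| + |20-5.2| = 28.5 + 14.8 = 43.3

43.3


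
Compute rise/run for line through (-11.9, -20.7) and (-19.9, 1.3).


slope = (y2-y1)/(x2-x1) = (1.3-(-20.7))/((-19.9)-(-11.9)) = 22/(-8) = -2.75

-2.75


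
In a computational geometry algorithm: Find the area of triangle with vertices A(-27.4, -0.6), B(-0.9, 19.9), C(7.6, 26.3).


Area = |x_A(y_B-y_C) + x_B(y_C-y_A) + x_C(y_A-y_B)|/2
= |175.36 + (-24.21) + (-155.8)|/2
= 4.65/2 = 2.325

2.325


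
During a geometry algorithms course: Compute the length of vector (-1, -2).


|u| = sqrt((-1)^2 + (-2)^2) = sqrt(5) = 2.2361

2.2361


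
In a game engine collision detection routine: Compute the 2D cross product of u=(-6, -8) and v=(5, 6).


u x v = u_x*v_y - u_y*v_x = (-6)*6 - (-8)*5
= (-36) - (-40) = 4

4


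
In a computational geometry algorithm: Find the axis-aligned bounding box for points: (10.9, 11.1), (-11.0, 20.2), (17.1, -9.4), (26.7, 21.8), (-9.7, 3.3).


x range: [-11, 26.7]
y range: [-9.4, 21.8]
Bounding box: (-11,-9.4) to (26.7,21.8)

(-11,-9.4) to (26.7,21.8)


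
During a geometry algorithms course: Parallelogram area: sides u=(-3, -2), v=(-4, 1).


|u x v| = |(-3)*1 - (-2)*(-4)|
= |(-3) - 8| = 11

11


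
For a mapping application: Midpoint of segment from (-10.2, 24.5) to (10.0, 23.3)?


M = (((-10.2)+10)/2, (24.5+23.3)/2)
= (-0.1, 23.9)

(-0.1, 23.9)


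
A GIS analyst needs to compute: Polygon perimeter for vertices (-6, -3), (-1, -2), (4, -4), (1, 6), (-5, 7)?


Sides: (-6, -3)->(-1, -2): sqrt(26) = 5.09902, (-1, -2)->(4, -4): sqrt(29) = 5.385165, (4, -4)->(1, 6): sqrt(109) = 10.440307, (1, 6)->(-5, 7): sqrt(37) = 6.082763, (-5, 7)->(-6, -3): sqrt(101) = 10.049876
Sum = 37.057131
Perimeter = 37.0571

37.0571


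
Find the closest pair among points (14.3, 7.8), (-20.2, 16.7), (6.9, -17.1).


d(P0,P1) = 35.6295, d(P0,P2) = 25.9763, d(P1,P2) = 43.3226
Closest: P0 and P2

Closest pair: (14.3, 7.8) and (6.9, -17.1), distance = 25.9763


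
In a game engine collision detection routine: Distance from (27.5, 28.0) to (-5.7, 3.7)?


dx=-33.2, dy=-24.3
d^2 = (-33.2)^2 + (-24.3)^2 = 1692.73
d = sqrt(1692.73) = 41.1428

41.1428


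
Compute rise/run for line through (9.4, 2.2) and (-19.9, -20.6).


slope = (y2-y1)/(x2-x1) = ((-20.6)-2.2)/((-19.9)-9.4) = (-22.8)/(-29.3) = 0.7782

0.7782


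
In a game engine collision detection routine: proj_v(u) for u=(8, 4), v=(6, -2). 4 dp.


u.v = 40, |v| = sqrt(40) = 6.3246
Scalar projection = u.v / |v| = 40 / sqrt(40) = 6.3246

6.3246


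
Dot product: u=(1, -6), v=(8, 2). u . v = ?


u . v = u_x*v_x + u_y*v_y = 1*8 + (-6)*2
= 8 + (-12) = -4

-4


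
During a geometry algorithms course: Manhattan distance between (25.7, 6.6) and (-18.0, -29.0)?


|25.7-(-18)| + |6.6-(-29)| = 43.7 + 35.6 = 79.3

79.3


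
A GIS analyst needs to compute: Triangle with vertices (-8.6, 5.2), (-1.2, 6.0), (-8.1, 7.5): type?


Side lengths squared: AB^2=55.4, BC^2=49.86, CA^2=5.54
Sorted: [5.54, 49.86, 55.4]
By sides: Scalene, By angles: Right

Scalene, Right


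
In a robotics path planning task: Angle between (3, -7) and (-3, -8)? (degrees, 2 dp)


u.v = 47, |u| = sqrt(58) = 7.6158, |v| = sqrt(73) = 8.544
cos(theta) = u.v/(|u||v|) = 47/sqrt(4234) = 0.722308
theta = acos(0.722308) = 43.75 degrees

43.75 degrees


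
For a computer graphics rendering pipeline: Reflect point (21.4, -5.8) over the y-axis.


Reflection over y-axis: (x,y) -> (-x,y)
(21.4, -5.8) -> (-21.4, -5.8)

(-21.4, -5.8)


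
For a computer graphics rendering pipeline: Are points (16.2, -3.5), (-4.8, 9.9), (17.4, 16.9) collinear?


Cross product: ((-4.8)-16.2)*(16.9-(-3.5)) - (9.9-(-3.5))*(17.4-16.2)
= -444.48

No, not collinear


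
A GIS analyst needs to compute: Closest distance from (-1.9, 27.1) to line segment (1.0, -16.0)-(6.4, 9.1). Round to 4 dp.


Project P onto AB: t = 1 (clamped to [0,1])
Closest point on segment: (6.4, 9.1)
Distance: 19.8215

19.8215


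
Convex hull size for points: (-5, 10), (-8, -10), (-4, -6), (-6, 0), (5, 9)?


Convex hull vertices (CCW): (-8, -10), (-4, -6), (5, 9), (-5, 10)
Count = 4

4


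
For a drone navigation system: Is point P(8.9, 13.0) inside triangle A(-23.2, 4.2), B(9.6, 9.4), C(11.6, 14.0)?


Cross products: AB x AP = 121.72, BC x BP = 10.42, CA x CP = 8.34
All same sign? yes

Yes, inside


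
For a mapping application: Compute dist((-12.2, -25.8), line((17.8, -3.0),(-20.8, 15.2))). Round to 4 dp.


|cross product| = 1426.08
|line direction| = sqrt(1821.2) = 42.6755
Distance = 1426.08/sqrt(1821.2) = 33.4168

33.4168


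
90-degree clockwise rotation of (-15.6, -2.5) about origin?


90° CW: (x,y) -> (y, -x)
(-15.6,-2.5) -> (-2.5, 15.6)

(-2.5, 15.6)


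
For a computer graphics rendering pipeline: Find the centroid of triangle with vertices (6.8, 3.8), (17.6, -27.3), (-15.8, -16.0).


Centroid = ((x_A+x_B+x_C)/3, (y_A+y_B+y_C)/3)
= ((6.8+17.6+(-15.8))/3, (3.8+(-27.3)+(-16))/3)
= (2.8667, -13.1667)

(2.8667, -13.1667)


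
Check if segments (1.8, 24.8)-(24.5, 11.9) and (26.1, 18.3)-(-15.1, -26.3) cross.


Cross products: d1=-1351.58, d2=192.32, d3=165.92, d4=-1377.98
d1*d2 < 0 and d3*d4 < 0? yes

Yes, they intersect


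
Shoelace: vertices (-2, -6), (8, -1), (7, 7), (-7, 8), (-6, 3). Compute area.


Shoelace sum: ((-2)*(-1) - 8*(-6)) + (8*7 - 7*(-1)) + (7*8 - (-7)*7) + ((-7)*3 - (-6)*8) + ((-6)*(-6) - (-2)*3)
= 287
Area = |287|/2 = 143.5

143.5


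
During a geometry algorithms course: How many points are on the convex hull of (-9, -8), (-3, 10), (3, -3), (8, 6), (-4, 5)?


Convex hull vertices (CCW): (-9, -8), (3, -3), (8, 6), (-3, 10)
Count = 4

4


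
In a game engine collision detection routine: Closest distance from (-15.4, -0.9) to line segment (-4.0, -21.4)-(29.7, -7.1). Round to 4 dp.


Project P onto AB: t = 0 (clamped to [0,1])
Closest point on segment: (-4, -21.4)
Distance: 23.4566

23.4566


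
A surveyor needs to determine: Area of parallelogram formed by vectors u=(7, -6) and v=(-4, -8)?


|u x v| = |7*(-8) - (-6)*(-4)|
= |(-56) - 24| = 80

80


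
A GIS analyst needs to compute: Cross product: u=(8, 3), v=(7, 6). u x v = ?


u x v = u_x*v_y - u_y*v_x = 8*6 - 3*7
= 48 - 21 = 27

27


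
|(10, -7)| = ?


|u| = sqrt(10^2 + (-7)^2) = sqrt(149) = 12.2066

12.2066


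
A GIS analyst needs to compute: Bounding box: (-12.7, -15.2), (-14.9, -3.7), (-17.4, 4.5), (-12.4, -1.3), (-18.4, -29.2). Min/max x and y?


x range: [-18.4, -12.4]
y range: [-29.2, 4.5]
Bounding box: (-18.4,-29.2) to (-12.4,4.5)

(-18.4,-29.2) to (-12.4,4.5)


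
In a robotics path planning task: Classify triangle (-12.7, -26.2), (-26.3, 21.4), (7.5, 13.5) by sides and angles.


Side lengths squared: AB^2=2450.72, BC^2=1204.85, CA^2=1984.13
Sorted: [1204.85, 1984.13, 2450.72]
By sides: Scalene, By angles: Acute

Scalene, Acute


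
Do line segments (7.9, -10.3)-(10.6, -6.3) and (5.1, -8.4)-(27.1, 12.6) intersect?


Cross products: d1=-100.6, d2=-69.3, d3=16.33, d4=-14.97
d1*d2 < 0 and d3*d4 < 0? no

No, they don't intersect


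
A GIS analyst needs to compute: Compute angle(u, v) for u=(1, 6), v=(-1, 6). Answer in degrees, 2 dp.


u.v = 35, |u| = sqrt(37) = 6.0828, |v| = sqrt(37) = 6.0828
cos(theta) = u.v/(|u||v|) = 35/sqrt(1369) = 0.945946
theta = acos(0.945946) = 18.92 degrees

18.92 degrees


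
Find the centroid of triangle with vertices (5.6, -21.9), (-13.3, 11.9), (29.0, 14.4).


Centroid = ((x_A+x_B+x_C)/3, (y_A+y_B+y_C)/3)
= ((5.6+(-13.3)+29)/3, ((-21.9)+11.9+14.4)/3)
= (7.1, 1.4667)

(7.1, 1.4667)


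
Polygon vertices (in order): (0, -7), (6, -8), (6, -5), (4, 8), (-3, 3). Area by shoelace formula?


Shoelace sum: (0*(-8) - 6*(-7)) + (6*(-5) - 6*(-8)) + (6*8 - 4*(-5)) + (4*3 - (-3)*8) + ((-3)*(-7) - 0*3)
= 185
Area = |185|/2 = 92.5

92.5


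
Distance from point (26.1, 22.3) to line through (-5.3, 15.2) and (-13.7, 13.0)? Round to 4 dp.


|cross product| = 9.44
|line direction| = sqrt(75.4) = 8.6833
Distance = 9.44/sqrt(75.4) = 1.0871

1.0871


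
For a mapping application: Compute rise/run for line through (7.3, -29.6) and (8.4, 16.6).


slope = (y2-y1)/(x2-x1) = (16.6-(-29.6))/(8.4-7.3) = 46.2/1.1 = 42

42


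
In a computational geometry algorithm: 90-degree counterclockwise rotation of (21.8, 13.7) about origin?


90° CCW: (x,y) -> (-y, x)
(21.8,13.7) -> (-13.7, 21.8)

(-13.7, 21.8)


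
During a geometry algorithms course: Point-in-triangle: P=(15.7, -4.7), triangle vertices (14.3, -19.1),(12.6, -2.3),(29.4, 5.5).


Cross products: AB x AP = -48, BC x BP = -64.5, CA x CP = -183
All same sign? yes

Yes, inside


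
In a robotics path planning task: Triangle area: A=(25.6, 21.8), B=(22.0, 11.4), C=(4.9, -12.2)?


Area = |x_A(y_B-y_C) + x_B(y_C-y_A) + x_C(y_A-y_B)|/2
= |604.16 + (-748) + 50.96|/2
= 92.88/2 = 46.44

46.44


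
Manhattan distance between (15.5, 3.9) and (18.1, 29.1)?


|15.5-18.1| + |3.9-29.1| = 2.6 + 25.2 = 27.8

27.8


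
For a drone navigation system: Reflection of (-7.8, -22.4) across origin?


Reflection over origin: (x,y) -> (-x,-y)
(-7.8, -22.4) -> (7.8, 22.4)

(7.8, 22.4)


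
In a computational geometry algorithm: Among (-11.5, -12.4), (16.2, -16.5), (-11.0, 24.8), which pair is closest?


d(P0,P1) = 28.0018, d(P0,P2) = 37.2034, d(P1,P2) = 49.4523
Closest: P0 and P1

Closest pair: (-11.5, -12.4) and (16.2, -16.5), distance = 28.0018


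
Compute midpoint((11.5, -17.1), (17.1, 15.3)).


M = ((11.5+17.1)/2, ((-17.1)+15.3)/2)
= (14.3, -0.9)

(14.3, -0.9)


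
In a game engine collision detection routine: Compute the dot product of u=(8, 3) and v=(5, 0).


u . v = u_x*v_x + u_y*v_y = 8*5 + 3*0
= 40 + 0 = 40

40


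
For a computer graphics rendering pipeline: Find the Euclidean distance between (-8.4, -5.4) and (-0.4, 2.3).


dx=8, dy=7.7
d^2 = 8^2 + 7.7^2 = 123.29
d = sqrt(123.29) = 11.1036

11.1036


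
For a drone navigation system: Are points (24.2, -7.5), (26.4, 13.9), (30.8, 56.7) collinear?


Cross product: (26.4-24.2)*(56.7-(-7.5)) - (13.9-(-7.5))*(30.8-24.2)
= 0

Yes, collinear


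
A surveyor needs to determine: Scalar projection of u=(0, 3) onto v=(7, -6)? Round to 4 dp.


u.v = -18, |v| = sqrt(85) = 9.2195
Scalar projection = u.v / |v| = -18 / sqrt(85) = -1.9524

-1.9524


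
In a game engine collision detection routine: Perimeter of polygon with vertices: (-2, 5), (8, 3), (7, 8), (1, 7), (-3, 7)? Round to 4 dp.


Sides: (-2, 5)->(8, 3): sqrt(104) = 10.198039, (8, 3)->(7, 8): sqrt(26) = 5.09902, (7, 8)->(1, 7): sqrt(37) = 6.082763, (1, 7)->(-3, 7): sqrt(16) = 4, (-3, 7)->(-2, 5): sqrt(5) = 2.236068
Sum = 27.61589
Perimeter = 27.6159

27.6159


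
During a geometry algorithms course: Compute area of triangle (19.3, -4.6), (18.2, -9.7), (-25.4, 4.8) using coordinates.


Area = |x_A(y_B-y_C) + x_B(y_C-y_A) + x_C(y_A-y_B)|/2
= |(-279.85) + 171.08 + (-129.54)|/2
= 238.31/2 = 119.155

119.155


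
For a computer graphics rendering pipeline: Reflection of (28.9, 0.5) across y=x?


Reflection over y=x: (x,y) -> (y,x)
(28.9, 0.5) -> (0.5, 28.9)

(0.5, 28.9)


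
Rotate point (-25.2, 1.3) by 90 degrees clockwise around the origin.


90° CW: (x,y) -> (y, -x)
(-25.2,1.3) -> (1.3, 25.2)

(1.3, 25.2)


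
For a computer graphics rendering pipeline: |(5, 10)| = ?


|u| = sqrt(5^2 + 10^2) = sqrt(125) = 11.1803

11.1803


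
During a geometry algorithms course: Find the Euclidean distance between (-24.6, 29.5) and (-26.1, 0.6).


dx=-1.5, dy=-28.9
d^2 = (-1.5)^2 + (-28.9)^2 = 837.46
d = sqrt(837.46) = 28.9389

28.9389


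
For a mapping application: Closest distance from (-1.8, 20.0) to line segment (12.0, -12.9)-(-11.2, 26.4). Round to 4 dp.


Project P onto AB: t = 0.7745 (clamped to [0,1])
Closest point on segment: (-5.969, 17.5389)
Distance: 4.8413

4.8413


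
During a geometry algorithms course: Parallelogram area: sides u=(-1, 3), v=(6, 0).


|u x v| = |(-1)*0 - 3*6|
= |0 - 18| = 18

18


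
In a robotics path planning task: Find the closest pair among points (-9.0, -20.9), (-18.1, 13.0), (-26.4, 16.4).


d(P0,P1) = 35.1001, d(P0,P2) = 41.1588, d(P1,P2) = 8.9694
Closest: P1 and P2

Closest pair: (-18.1, 13.0) and (-26.4, 16.4), distance = 8.9694


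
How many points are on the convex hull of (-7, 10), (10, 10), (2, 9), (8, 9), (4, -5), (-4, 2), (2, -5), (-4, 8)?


Convex hull vertices (CCW): (-7, 10), (-4, 2), (2, -5), (4, -5), (10, 10)
Count = 5

5


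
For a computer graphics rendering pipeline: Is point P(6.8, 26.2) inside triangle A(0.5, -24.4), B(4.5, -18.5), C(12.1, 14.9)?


Cross products: AB x AP = 165.23, BC x BP = 262.9, CA x CP = -339.37
All same sign? no

No, outside


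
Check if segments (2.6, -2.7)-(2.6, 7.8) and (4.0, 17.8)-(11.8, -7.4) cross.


Cross products: d1=-195.18, d2=-113.28, d3=-14.7, d4=-96.6
d1*d2 < 0 and d3*d4 < 0? no

No, they don't intersect


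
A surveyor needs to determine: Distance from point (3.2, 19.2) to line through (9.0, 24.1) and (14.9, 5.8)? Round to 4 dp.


|cross product| = 135.05
|line direction| = sqrt(369.7) = 19.2276
Distance = 135.05/sqrt(369.7) = 7.0238

7.0238


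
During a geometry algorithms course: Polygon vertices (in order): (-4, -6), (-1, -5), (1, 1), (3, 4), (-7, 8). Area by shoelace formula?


Shoelace sum: ((-4)*(-5) - (-1)*(-6)) + ((-1)*1 - 1*(-5)) + (1*4 - 3*1) + (3*8 - (-7)*4) + ((-7)*(-6) - (-4)*8)
= 145
Area = |145|/2 = 72.5

72.5


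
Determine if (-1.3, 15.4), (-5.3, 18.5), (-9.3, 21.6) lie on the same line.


Cross product: ((-5.3)-(-1.3))*(21.6-15.4) - (18.5-15.4)*((-9.3)-(-1.3))
= 0

Yes, collinear


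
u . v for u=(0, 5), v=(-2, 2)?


u . v = u_x*v_x + u_y*v_y = 0*(-2) + 5*2
= 0 + 10 = 10

10


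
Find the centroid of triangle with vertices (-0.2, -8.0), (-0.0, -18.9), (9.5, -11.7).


Centroid = ((x_A+x_B+x_C)/3, (y_A+y_B+y_C)/3)
= (((-0.2)+0+9.5)/3, ((-8)+(-18.9)+(-11.7))/3)
= (3.1, -12.8667)

(3.1, -12.8667)


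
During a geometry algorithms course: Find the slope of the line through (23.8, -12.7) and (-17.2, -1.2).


slope = (y2-y1)/(x2-x1) = ((-1.2)-(-12.7))/((-17.2)-23.8) = 11.5/(-41) = -0.2805

-0.2805


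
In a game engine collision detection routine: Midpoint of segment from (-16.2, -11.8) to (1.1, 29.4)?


M = (((-16.2)+1.1)/2, ((-11.8)+29.4)/2)
= (-7.55, 8.8)

(-7.55, 8.8)


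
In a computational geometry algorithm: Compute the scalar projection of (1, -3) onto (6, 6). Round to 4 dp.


u.v = -12, |v| = sqrt(72) = 8.4853
Scalar projection = u.v / |v| = -12 / sqrt(72) = -1.4142

-1.4142


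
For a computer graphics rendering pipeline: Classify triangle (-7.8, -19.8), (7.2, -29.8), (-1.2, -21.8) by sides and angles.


Side lengths squared: AB^2=325, BC^2=134.56, CA^2=47.56
Sorted: [47.56, 134.56, 325]
By sides: Scalene, By angles: Obtuse

Scalene, Obtuse


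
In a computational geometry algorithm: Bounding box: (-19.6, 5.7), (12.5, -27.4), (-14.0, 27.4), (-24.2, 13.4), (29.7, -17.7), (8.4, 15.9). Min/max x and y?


x range: [-24.2, 29.7]
y range: [-27.4, 27.4]
Bounding box: (-24.2,-27.4) to (29.7,27.4)

(-24.2,-27.4) to (29.7,27.4)


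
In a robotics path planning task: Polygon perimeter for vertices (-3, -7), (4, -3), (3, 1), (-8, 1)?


Sides: (-3, -7)->(4, -3): sqrt(65) = 8.062258, (4, -3)->(3, 1): sqrt(17) = 4.123106, (3, 1)->(-8, 1): sqrt(121) = 11, (-8, 1)->(-3, -7): sqrt(89) = 9.433981
Sum = 32.619345
Perimeter = 32.6193

32.6193


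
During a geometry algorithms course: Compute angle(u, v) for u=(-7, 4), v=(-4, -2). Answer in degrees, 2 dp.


u.v = 20, |u| = sqrt(65) = 8.0623, |v| = sqrt(20) = 4.4721
cos(theta) = u.v/(|u||v|) = 20/sqrt(1300) = 0.5547
theta = acos(0.5547) = 56.31 degrees

56.31 degrees


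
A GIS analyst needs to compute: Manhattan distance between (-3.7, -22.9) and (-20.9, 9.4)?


|(-3.7)-(-20.9)| + |(-22.9)-9.4| = 17.2 + 32.3 = 49.5

49.5


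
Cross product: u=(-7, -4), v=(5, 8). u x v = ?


u x v = u_x*v_y - u_y*v_x = (-7)*8 - (-4)*5
= (-56) - (-20) = -36

-36


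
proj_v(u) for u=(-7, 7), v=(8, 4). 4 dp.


u.v = -28, |v| = sqrt(80) = 8.9443
Scalar projection = u.v / |v| = -28 / sqrt(80) = -3.1305

-3.1305


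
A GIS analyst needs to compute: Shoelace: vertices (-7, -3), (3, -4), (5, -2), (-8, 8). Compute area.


Shoelace sum: ((-7)*(-4) - 3*(-3)) + (3*(-2) - 5*(-4)) + (5*8 - (-8)*(-2)) + ((-8)*(-3) - (-7)*8)
= 155
Area = |155|/2 = 77.5

77.5


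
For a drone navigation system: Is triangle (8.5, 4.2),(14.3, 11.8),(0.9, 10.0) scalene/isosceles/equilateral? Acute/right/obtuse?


Side lengths squared: AB^2=91.4, BC^2=182.8, CA^2=91.4
Sorted: [91.4, 91.4, 182.8]
By sides: Isosceles, By angles: Right

Isosceles, Right


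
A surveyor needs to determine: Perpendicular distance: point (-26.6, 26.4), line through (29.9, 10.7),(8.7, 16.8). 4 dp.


|cross product| = 11.81
|line direction| = sqrt(486.65) = 22.0601
Distance = 11.81/sqrt(486.65) = 0.5354

0.5354


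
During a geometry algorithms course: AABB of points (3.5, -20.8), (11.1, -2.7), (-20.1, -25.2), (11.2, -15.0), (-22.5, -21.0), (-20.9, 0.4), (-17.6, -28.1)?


x range: [-22.5, 11.2]
y range: [-28.1, 0.4]
Bounding box: (-22.5,-28.1) to (11.2,0.4)

(-22.5,-28.1) to (11.2,0.4)


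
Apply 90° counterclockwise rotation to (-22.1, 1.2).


90° CCW: (x,y) -> (-y, x)
(-22.1,1.2) -> (-1.2, -22.1)

(-1.2, -22.1)


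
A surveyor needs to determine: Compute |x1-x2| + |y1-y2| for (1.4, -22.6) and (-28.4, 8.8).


|1.4-(-28.4)| + |(-22.6)-8.8| = 29.8 + 31.4 = 61.2

61.2


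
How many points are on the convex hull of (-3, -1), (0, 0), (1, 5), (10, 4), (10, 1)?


Convex hull vertices (CCW): (-3, -1), (10, 1), (10, 4), (1, 5)
Count = 4

4


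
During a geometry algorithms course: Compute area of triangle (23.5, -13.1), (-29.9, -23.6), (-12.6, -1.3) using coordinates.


Area = |x_A(y_B-y_C) + x_B(y_C-y_A) + x_C(y_A-y_B)|/2
= |(-524.05) + (-352.82) + (-132.3)|/2
= 1009.17/2 = 504.585

504.585


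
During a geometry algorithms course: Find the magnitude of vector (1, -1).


|u| = sqrt(1^2 + (-1)^2) = sqrt(2) = 1.4142

1.4142


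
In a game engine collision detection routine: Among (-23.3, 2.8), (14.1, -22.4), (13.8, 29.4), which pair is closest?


d(P0,P1) = 45.0977, d(P0,P2) = 45.6505, d(P1,P2) = 51.8009
Closest: P0 and P1

Closest pair: (-23.3, 2.8) and (14.1, -22.4), distance = 45.0977


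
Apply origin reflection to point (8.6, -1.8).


Reflection over origin: (x,y) -> (-x,-y)
(8.6, -1.8) -> (-8.6, 1.8)

(-8.6, 1.8)


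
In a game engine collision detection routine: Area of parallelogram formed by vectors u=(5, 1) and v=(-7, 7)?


|u x v| = |5*7 - 1*(-7)|
= |35 - (-7)| = 42

42


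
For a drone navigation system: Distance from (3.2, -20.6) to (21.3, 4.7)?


dx=18.1, dy=25.3
d^2 = 18.1^2 + 25.3^2 = 967.7
d = sqrt(967.7) = 31.1079

31.1079


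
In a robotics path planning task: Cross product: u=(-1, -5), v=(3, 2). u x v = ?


u x v = u_x*v_y - u_y*v_x = (-1)*2 - (-5)*3
= (-2) - (-15) = 13

13


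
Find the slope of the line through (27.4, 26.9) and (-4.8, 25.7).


slope = (y2-y1)/(x2-x1) = (25.7-26.9)/((-4.8)-27.4) = (-1.2)/(-32.2) = 0.0373

0.0373


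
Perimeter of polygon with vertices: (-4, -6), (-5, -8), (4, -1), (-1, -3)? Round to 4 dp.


Sides: (-4, -6)->(-5, -8): sqrt(5) = 2.236068, (-5, -8)->(4, -1): sqrt(130) = 11.401754, (4, -1)->(-1, -3): sqrt(29) = 5.385165, (-1, -3)->(-4, -6): sqrt(18) = 4.242641
Sum = 23.265628
Perimeter = 23.2656

23.2656


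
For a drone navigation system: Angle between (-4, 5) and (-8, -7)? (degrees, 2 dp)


u.v = -3, |u| = sqrt(41) = 6.4031, |v| = sqrt(113) = 10.6301
cos(theta) = u.v/(|u||v|) = -3/sqrt(4633) = -0.044075
theta = acos(-0.044075) = 92.53 degrees

92.53 degrees


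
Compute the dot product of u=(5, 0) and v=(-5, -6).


u . v = u_x*v_x + u_y*v_y = 5*(-5) + 0*(-6)
= (-25) + 0 = -25

-25


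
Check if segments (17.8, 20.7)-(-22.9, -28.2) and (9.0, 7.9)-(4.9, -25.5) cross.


Cross products: d1=241.44, d2=-917.45, d3=90.64, d4=1249.53
d1*d2 < 0 and d3*d4 < 0? no

No, they don't intersect


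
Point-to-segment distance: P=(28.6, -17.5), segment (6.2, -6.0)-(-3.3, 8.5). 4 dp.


Project P onto AB: t = 0 (clamped to [0,1])
Closest point on segment: (6.2, -6)
Distance: 25.1796

25.1796


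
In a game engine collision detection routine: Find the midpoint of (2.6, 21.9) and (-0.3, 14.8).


M = ((2.6+(-0.3))/2, (21.9+14.8)/2)
= (1.15, 18.35)

(1.15, 18.35)


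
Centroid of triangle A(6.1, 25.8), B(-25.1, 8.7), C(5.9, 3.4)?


Centroid = ((x_A+x_B+x_C)/3, (y_A+y_B+y_C)/3)
= ((6.1+(-25.1)+5.9)/3, (25.8+8.7+3.4)/3)
= (-4.3667, 12.6333)

(-4.3667, 12.6333)


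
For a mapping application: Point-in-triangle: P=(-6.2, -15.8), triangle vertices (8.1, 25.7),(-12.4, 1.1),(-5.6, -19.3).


Cross products: AB x AP = 498.97, BC x BP = 11.56, CA x CP = 74.95
All same sign? yes

Yes, inside


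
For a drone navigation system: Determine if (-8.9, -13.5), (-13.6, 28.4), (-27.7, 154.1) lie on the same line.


Cross product: ((-13.6)-(-8.9))*(154.1-(-13.5)) - (28.4-(-13.5))*((-27.7)-(-8.9))
= 0

Yes, collinear


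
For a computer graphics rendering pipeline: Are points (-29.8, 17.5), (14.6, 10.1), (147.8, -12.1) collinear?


Cross product: (14.6-(-29.8))*((-12.1)-17.5) - (10.1-17.5)*(147.8-(-29.8))
= 0

Yes, collinear


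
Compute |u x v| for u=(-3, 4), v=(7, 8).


|u x v| = |(-3)*8 - 4*7|
= |(-24) - 28| = 52

52


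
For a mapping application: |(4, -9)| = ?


|u| = sqrt(4^2 + (-9)^2) = sqrt(97) = 9.8489

9.8489


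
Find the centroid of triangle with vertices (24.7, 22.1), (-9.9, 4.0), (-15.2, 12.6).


Centroid = ((x_A+x_B+x_C)/3, (y_A+y_B+y_C)/3)
= ((24.7+(-9.9)+(-15.2))/3, (22.1+4+12.6)/3)
= (-0.1333, 12.9)

(-0.1333, 12.9)


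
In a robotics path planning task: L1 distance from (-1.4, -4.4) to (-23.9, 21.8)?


|(-1.4)-(-23.9)| + |(-4.4)-21.8| = 22.5 + 26.2 = 48.7

48.7
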